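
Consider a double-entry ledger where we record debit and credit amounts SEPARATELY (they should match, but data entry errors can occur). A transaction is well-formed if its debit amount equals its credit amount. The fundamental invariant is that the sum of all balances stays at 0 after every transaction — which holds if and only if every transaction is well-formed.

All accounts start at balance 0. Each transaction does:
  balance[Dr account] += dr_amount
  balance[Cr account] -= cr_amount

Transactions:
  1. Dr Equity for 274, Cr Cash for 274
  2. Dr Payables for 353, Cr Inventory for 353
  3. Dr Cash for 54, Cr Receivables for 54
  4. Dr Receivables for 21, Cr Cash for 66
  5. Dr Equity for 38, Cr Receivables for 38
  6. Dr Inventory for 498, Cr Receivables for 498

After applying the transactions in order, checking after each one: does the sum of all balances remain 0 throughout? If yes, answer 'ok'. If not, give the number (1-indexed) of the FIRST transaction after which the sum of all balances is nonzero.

After txn 1: dr=274 cr=274 sum_balances=0
After txn 2: dr=353 cr=353 sum_balances=0
After txn 3: dr=54 cr=54 sum_balances=0
After txn 4: dr=21 cr=66 sum_balances=-45
After txn 5: dr=38 cr=38 sum_balances=-45
After txn 6: dr=498 cr=498 sum_balances=-45

Answer: 4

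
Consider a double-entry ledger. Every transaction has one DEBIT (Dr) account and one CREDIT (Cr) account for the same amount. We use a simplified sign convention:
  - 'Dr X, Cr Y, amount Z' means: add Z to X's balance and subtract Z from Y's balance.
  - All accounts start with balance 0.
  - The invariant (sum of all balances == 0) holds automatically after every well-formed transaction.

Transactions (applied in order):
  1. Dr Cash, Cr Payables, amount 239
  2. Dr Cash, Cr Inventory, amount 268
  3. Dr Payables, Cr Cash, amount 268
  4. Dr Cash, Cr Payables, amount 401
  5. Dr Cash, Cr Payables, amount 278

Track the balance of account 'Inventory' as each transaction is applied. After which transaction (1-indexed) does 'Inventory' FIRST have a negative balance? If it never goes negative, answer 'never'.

After txn 1: Inventory=0
After txn 2: Inventory=-268

Answer: 2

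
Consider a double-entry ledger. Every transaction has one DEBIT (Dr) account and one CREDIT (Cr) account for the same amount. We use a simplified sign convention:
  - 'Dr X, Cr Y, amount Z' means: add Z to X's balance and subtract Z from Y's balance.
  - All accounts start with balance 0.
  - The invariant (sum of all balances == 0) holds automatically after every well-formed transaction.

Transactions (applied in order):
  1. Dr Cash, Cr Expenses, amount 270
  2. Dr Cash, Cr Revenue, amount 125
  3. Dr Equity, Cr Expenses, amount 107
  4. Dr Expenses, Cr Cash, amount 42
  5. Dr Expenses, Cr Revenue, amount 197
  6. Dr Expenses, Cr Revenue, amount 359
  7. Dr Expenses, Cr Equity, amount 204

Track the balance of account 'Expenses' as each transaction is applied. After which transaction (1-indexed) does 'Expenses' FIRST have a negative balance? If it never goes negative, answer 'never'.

After txn 1: Expenses=-270

Answer: 1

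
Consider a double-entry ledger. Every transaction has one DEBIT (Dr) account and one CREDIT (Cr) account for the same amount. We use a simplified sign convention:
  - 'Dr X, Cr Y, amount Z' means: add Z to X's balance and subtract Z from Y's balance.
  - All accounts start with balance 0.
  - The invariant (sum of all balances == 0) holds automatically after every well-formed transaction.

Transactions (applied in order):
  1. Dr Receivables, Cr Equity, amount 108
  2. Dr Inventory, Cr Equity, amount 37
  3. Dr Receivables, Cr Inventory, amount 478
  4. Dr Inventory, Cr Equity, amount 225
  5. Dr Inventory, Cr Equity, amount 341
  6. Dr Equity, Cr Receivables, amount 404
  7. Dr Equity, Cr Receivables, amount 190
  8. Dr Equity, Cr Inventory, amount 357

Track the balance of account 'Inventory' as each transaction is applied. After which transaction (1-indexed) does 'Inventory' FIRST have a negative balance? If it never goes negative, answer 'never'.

After txn 1: Inventory=0
After txn 2: Inventory=37
After txn 3: Inventory=-441

Answer: 3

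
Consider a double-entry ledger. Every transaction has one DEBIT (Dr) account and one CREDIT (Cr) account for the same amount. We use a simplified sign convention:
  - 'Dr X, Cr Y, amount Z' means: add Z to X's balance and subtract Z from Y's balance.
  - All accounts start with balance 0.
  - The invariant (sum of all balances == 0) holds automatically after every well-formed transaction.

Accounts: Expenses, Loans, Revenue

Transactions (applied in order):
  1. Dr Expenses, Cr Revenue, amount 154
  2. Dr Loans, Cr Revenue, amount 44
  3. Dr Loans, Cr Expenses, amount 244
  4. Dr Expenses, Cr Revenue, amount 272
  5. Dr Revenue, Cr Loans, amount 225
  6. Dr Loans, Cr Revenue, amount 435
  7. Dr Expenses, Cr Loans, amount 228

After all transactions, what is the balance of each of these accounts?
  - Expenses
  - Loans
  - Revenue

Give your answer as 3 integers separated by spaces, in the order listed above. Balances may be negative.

After txn 1 (Dr Expenses, Cr Revenue, amount 154): Expenses=154 Revenue=-154
After txn 2 (Dr Loans, Cr Revenue, amount 44): Expenses=154 Loans=44 Revenue=-198
After txn 3 (Dr Loans, Cr Expenses, amount 244): Expenses=-90 Loans=288 Revenue=-198
After txn 4 (Dr Expenses, Cr Revenue, amount 272): Expenses=182 Loans=288 Revenue=-470
After txn 5 (Dr Revenue, Cr Loans, amount 225): Expenses=182 Loans=63 Revenue=-245
After txn 6 (Dr Loans, Cr Revenue, amount 435): Expenses=182 Loans=498 Revenue=-680
After txn 7 (Dr Expenses, Cr Loans, amount 228): Expenses=410 Loans=270 Revenue=-680

Answer: 410 270 -680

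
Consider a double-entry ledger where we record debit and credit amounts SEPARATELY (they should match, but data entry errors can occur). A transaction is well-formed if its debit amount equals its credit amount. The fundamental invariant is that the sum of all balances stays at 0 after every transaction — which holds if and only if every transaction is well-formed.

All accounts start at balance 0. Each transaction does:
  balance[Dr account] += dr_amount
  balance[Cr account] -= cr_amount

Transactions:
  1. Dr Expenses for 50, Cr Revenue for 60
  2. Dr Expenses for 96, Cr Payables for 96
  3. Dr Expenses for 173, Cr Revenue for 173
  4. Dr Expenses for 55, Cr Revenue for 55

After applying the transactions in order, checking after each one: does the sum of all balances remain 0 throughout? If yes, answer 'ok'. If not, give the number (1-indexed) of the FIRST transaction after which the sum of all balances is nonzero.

Answer: 1

Derivation:
After txn 1: dr=50 cr=60 sum_balances=-10
After txn 2: dr=96 cr=96 sum_balances=-10
After txn 3: dr=173 cr=173 sum_balances=-10
After txn 4: dr=55 cr=55 sum_balances=-10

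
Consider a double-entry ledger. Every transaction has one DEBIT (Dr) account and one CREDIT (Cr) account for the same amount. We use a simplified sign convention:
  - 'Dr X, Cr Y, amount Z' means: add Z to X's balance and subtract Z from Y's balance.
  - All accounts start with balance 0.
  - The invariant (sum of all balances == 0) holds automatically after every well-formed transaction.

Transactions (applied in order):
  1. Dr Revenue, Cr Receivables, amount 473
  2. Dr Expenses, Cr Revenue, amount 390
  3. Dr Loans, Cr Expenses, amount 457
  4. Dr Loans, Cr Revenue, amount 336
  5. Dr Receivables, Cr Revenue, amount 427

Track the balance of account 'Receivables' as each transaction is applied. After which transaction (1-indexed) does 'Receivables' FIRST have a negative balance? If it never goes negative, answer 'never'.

Answer: 1

Derivation:
After txn 1: Receivables=-473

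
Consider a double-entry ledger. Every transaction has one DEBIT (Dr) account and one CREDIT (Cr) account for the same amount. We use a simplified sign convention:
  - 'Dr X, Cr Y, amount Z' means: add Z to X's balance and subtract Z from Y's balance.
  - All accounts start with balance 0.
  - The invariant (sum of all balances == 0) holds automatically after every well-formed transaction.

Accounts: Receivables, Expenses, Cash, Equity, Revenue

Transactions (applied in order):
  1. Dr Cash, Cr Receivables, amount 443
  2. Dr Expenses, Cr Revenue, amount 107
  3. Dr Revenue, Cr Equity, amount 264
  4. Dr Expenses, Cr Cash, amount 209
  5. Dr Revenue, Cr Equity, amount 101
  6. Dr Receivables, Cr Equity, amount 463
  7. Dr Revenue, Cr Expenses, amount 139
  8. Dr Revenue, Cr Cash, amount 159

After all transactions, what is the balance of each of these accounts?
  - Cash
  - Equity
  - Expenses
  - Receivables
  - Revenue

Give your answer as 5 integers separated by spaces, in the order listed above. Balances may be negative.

After txn 1 (Dr Cash, Cr Receivables, amount 443): Cash=443 Receivables=-443
After txn 2 (Dr Expenses, Cr Revenue, amount 107): Cash=443 Expenses=107 Receivables=-443 Revenue=-107
After txn 3 (Dr Revenue, Cr Equity, amount 264): Cash=443 Equity=-264 Expenses=107 Receivables=-443 Revenue=157
After txn 4 (Dr Expenses, Cr Cash, amount 209): Cash=234 Equity=-264 Expenses=316 Receivables=-443 Revenue=157
After txn 5 (Dr Revenue, Cr Equity, amount 101): Cash=234 Equity=-365 Expenses=316 Receivables=-443 Revenue=258
After txn 6 (Dr Receivables, Cr Equity, amount 463): Cash=234 Equity=-828 Expenses=316 Receivables=20 Revenue=258
After txn 7 (Dr Revenue, Cr Expenses, amount 139): Cash=234 Equity=-828 Expenses=177 Receivables=20 Revenue=397
After txn 8 (Dr Revenue, Cr Cash, amount 159): Cash=75 Equity=-828 Expenses=177 Receivables=20 Revenue=556

Answer: 75 -828 177 20 556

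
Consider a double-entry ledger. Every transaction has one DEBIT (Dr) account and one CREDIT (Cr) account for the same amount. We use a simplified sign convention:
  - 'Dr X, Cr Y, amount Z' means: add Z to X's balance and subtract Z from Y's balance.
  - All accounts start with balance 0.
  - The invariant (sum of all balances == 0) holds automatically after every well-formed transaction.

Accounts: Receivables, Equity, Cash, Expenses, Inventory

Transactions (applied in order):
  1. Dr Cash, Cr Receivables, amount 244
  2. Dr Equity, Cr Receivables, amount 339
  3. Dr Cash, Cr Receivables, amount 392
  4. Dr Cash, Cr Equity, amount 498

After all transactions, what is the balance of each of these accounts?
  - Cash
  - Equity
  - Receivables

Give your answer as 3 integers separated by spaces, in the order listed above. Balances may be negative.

Answer: 1134 -159 -975

Derivation:
After txn 1 (Dr Cash, Cr Receivables, amount 244): Cash=244 Receivables=-244
After txn 2 (Dr Equity, Cr Receivables, amount 339): Cash=244 Equity=339 Receivables=-583
After txn 3 (Dr Cash, Cr Receivables, amount 392): Cash=636 Equity=339 Receivables=-975
After txn 4 (Dr Cash, Cr Equity, amount 498): Cash=1134 Equity=-159 Receivables=-975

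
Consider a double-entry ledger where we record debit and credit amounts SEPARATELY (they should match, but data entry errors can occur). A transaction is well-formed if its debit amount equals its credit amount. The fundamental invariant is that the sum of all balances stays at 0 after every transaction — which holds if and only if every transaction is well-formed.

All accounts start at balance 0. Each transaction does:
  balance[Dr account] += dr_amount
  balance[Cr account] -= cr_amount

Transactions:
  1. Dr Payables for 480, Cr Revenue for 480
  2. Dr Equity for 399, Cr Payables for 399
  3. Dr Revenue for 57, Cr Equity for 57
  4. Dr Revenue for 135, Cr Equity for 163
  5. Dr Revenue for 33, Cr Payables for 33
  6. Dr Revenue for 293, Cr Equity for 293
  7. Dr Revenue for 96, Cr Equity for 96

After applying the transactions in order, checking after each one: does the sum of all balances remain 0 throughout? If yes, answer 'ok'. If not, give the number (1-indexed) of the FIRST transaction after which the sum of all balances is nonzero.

Answer: 4

Derivation:
After txn 1: dr=480 cr=480 sum_balances=0
After txn 2: dr=399 cr=399 sum_balances=0
After txn 3: dr=57 cr=57 sum_balances=0
After txn 4: dr=135 cr=163 sum_balances=-28
After txn 5: dr=33 cr=33 sum_balances=-28
After txn 6: dr=293 cr=293 sum_balances=-28
After txn 7: dr=96 cr=96 sum_balances=-28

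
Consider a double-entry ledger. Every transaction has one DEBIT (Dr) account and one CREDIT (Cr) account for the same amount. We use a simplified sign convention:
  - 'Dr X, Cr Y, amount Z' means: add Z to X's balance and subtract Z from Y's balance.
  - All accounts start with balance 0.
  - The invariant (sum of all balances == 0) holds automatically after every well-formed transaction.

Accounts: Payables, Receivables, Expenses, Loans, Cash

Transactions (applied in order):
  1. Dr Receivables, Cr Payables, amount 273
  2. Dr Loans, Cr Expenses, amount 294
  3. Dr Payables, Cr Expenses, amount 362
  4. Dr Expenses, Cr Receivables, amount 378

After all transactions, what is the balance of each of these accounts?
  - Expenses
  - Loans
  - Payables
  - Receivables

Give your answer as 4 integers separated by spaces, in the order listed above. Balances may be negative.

After txn 1 (Dr Receivables, Cr Payables, amount 273): Payables=-273 Receivables=273
After txn 2 (Dr Loans, Cr Expenses, amount 294): Expenses=-294 Loans=294 Payables=-273 Receivables=273
After txn 3 (Dr Payables, Cr Expenses, amount 362): Expenses=-656 Loans=294 Payables=89 Receivables=273
After txn 4 (Dr Expenses, Cr Receivables, amount 378): Expenses=-278 Loans=294 Payables=89 Receivables=-105

Answer: -278 294 89 -105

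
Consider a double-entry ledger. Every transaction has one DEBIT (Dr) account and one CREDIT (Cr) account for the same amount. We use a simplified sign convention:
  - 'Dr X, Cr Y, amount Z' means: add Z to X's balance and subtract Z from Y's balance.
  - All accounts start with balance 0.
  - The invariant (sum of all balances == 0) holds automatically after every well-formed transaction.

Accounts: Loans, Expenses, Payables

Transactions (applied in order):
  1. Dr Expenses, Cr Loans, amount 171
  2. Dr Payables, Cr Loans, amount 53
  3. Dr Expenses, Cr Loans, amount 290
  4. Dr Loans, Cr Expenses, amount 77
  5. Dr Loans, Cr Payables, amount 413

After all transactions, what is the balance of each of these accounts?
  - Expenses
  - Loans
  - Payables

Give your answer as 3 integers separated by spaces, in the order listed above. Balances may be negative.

After txn 1 (Dr Expenses, Cr Loans, amount 171): Expenses=171 Loans=-171
After txn 2 (Dr Payables, Cr Loans, amount 53): Expenses=171 Loans=-224 Payables=53
After txn 3 (Dr Expenses, Cr Loans, amount 290): Expenses=461 Loans=-514 Payables=53
After txn 4 (Dr Loans, Cr Expenses, amount 77): Expenses=384 Loans=-437 Payables=53
After txn 5 (Dr Loans, Cr Payables, amount 413): Expenses=384 Loans=-24 Payables=-360

Answer: 384 -24 -360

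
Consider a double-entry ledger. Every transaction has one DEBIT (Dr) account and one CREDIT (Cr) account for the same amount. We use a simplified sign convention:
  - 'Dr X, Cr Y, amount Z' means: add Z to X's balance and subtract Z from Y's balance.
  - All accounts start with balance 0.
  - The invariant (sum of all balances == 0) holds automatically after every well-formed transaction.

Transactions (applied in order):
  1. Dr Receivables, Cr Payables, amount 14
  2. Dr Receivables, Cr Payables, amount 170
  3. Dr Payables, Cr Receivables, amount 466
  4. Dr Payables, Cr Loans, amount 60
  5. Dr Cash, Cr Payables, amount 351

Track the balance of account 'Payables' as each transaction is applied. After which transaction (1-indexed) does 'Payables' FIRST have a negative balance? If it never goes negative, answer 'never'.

Answer: 1

Derivation:
After txn 1: Payables=-14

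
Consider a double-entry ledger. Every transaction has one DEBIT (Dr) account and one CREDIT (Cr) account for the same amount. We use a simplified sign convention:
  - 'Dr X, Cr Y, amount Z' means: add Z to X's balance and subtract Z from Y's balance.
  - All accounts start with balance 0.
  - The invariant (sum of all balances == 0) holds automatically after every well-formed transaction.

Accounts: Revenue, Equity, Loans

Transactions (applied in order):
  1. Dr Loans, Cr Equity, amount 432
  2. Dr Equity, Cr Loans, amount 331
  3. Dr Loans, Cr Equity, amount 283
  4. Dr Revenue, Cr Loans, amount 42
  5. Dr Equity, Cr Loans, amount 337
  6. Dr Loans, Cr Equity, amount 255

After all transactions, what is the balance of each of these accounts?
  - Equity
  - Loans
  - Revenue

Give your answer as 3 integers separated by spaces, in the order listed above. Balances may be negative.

After txn 1 (Dr Loans, Cr Equity, amount 432): Equity=-432 Loans=432
After txn 2 (Dr Equity, Cr Loans, amount 331): Equity=-101 Loans=101
After txn 3 (Dr Loans, Cr Equity, amount 283): Equity=-384 Loans=384
After txn 4 (Dr Revenue, Cr Loans, amount 42): Equity=-384 Loans=342 Revenue=42
After txn 5 (Dr Equity, Cr Loans, amount 337): Equity=-47 Loans=5 Revenue=42
After txn 6 (Dr Loans, Cr Equity, amount 255): Equity=-302 Loans=260 Revenue=42

Answer: -302 260 42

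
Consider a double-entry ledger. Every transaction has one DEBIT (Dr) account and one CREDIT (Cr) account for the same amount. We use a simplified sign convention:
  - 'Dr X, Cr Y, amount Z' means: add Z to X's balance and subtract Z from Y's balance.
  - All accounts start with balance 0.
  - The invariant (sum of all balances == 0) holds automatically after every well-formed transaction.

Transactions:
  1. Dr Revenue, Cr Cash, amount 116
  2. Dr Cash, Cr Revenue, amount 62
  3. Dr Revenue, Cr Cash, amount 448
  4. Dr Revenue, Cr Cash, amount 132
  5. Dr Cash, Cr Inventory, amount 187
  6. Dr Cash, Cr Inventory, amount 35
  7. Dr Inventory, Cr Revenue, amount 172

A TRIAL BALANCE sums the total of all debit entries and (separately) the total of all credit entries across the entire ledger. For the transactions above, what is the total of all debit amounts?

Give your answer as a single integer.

Txn 1: debit+=116
Txn 2: debit+=62
Txn 3: debit+=448
Txn 4: debit+=132
Txn 5: debit+=187
Txn 6: debit+=35
Txn 7: debit+=172
Total debits = 1152

Answer: 1152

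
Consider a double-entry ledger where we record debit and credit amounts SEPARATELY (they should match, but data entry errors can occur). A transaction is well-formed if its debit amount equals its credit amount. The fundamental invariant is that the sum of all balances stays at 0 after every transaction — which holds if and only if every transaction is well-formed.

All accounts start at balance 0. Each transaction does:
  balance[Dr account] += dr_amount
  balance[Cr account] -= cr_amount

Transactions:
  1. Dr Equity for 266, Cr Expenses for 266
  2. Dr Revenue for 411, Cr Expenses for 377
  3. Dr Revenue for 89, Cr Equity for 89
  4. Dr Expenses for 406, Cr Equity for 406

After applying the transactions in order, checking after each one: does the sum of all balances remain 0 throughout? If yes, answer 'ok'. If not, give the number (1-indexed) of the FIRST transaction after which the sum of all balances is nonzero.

After txn 1: dr=266 cr=266 sum_balances=0
After txn 2: dr=411 cr=377 sum_balances=34
After txn 3: dr=89 cr=89 sum_balances=34
After txn 4: dr=406 cr=406 sum_balances=34

Answer: 2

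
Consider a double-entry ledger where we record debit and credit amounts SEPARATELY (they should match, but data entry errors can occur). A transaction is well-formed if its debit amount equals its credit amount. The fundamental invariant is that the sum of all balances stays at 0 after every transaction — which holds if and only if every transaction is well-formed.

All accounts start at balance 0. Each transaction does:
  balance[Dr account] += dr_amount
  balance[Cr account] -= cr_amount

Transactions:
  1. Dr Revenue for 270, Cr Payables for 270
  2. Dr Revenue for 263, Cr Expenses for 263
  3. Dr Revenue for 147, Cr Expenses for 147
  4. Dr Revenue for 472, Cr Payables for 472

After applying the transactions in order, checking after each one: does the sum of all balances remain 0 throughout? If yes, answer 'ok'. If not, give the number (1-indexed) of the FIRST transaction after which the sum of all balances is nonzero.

Answer: ok

Derivation:
After txn 1: dr=270 cr=270 sum_balances=0
After txn 2: dr=263 cr=263 sum_balances=0
After txn 3: dr=147 cr=147 sum_balances=0
After txn 4: dr=472 cr=472 sum_balances=0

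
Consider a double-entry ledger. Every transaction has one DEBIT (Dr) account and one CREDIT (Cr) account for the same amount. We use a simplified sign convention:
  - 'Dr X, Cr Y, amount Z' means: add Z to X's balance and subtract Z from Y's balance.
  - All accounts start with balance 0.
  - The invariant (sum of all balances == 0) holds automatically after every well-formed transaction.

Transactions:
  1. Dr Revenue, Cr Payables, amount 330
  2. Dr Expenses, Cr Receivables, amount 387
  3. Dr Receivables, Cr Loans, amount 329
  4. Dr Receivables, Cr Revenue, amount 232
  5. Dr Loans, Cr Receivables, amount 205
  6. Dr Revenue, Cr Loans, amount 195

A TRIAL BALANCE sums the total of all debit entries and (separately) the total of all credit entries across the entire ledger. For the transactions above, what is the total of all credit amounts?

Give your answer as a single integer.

Answer: 1678

Derivation:
Txn 1: credit+=330
Txn 2: credit+=387
Txn 3: credit+=329
Txn 4: credit+=232
Txn 5: credit+=205
Txn 6: credit+=195
Total credits = 1678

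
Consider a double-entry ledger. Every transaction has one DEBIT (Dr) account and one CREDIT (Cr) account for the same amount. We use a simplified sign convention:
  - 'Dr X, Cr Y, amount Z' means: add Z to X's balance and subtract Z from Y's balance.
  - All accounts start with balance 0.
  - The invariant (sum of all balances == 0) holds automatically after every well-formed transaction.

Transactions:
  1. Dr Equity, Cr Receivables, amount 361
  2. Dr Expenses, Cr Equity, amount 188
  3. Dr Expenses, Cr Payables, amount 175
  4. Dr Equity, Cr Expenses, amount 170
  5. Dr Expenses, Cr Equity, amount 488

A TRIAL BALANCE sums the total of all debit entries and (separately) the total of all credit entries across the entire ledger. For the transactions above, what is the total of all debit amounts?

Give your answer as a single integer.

Txn 1: debit+=361
Txn 2: debit+=188
Txn 3: debit+=175
Txn 4: debit+=170
Txn 5: debit+=488
Total debits = 1382

Answer: 1382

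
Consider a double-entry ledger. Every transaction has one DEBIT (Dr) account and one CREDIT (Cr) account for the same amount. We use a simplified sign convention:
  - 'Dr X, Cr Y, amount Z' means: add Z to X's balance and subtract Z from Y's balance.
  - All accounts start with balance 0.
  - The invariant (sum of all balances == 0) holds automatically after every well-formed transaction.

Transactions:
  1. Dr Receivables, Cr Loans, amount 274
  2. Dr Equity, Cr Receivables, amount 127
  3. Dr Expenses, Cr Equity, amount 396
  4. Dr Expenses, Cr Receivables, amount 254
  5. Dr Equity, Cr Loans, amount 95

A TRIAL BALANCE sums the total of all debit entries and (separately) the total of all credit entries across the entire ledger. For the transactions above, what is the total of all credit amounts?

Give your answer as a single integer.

Txn 1: credit+=274
Txn 2: credit+=127
Txn 3: credit+=396
Txn 4: credit+=254
Txn 5: credit+=95
Total credits = 1146

Answer: 1146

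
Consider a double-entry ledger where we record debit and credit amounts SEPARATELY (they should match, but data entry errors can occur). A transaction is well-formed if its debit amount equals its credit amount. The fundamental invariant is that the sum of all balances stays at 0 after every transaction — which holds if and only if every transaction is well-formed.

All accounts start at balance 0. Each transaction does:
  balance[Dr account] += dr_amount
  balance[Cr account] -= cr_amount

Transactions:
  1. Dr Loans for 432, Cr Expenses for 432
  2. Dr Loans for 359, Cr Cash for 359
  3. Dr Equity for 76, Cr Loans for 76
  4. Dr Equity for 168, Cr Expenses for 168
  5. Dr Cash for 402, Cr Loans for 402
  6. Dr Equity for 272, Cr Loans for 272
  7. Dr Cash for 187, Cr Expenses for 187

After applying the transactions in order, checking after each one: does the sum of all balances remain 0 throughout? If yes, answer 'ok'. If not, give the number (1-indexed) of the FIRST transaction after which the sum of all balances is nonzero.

Answer: ok

Derivation:
After txn 1: dr=432 cr=432 sum_balances=0
After txn 2: dr=359 cr=359 sum_balances=0
After txn 3: dr=76 cr=76 sum_balances=0
After txn 4: dr=168 cr=168 sum_balances=0
After txn 5: dr=402 cr=402 sum_balances=0
After txn 6: dr=272 cr=272 sum_balances=0
After txn 7: dr=187 cr=187 sum_balances=0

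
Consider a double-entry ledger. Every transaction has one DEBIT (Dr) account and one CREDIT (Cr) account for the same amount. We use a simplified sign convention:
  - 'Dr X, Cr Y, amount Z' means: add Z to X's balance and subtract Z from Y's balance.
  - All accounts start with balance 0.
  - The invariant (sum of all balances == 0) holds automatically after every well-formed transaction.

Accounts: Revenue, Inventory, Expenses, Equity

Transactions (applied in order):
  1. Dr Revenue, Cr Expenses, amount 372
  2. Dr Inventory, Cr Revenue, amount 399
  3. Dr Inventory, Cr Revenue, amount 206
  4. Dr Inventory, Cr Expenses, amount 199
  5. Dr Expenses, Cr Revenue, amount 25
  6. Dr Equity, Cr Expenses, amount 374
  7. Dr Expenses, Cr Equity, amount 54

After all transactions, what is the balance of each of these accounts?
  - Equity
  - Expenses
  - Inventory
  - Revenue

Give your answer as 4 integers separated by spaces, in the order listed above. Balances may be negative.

After txn 1 (Dr Revenue, Cr Expenses, amount 372): Expenses=-372 Revenue=372
After txn 2 (Dr Inventory, Cr Revenue, amount 399): Expenses=-372 Inventory=399 Revenue=-27
After txn 3 (Dr Inventory, Cr Revenue, amount 206): Expenses=-372 Inventory=605 Revenue=-233
After txn 4 (Dr Inventory, Cr Expenses, amount 199): Expenses=-571 Inventory=804 Revenue=-233
After txn 5 (Dr Expenses, Cr Revenue, amount 25): Expenses=-546 Inventory=804 Revenue=-258
After txn 6 (Dr Equity, Cr Expenses, amount 374): Equity=374 Expenses=-920 Inventory=804 Revenue=-258
After txn 7 (Dr Expenses, Cr Equity, amount 54): Equity=320 Expenses=-866 Inventory=804 Revenue=-258

Answer: 320 -866 804 -258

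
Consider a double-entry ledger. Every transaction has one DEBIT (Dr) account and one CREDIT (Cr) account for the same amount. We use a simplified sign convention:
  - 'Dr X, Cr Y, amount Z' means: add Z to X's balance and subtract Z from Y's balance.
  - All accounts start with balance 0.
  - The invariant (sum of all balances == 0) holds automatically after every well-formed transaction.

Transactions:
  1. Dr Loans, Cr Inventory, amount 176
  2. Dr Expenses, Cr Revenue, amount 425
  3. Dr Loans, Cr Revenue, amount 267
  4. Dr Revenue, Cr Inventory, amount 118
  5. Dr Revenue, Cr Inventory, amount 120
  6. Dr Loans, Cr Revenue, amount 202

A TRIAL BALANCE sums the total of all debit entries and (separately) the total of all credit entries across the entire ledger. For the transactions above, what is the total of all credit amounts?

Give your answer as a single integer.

Txn 1: credit+=176
Txn 2: credit+=425
Txn 3: credit+=267
Txn 4: credit+=118
Txn 5: credit+=120
Txn 6: credit+=202
Total credits = 1308

Answer: 1308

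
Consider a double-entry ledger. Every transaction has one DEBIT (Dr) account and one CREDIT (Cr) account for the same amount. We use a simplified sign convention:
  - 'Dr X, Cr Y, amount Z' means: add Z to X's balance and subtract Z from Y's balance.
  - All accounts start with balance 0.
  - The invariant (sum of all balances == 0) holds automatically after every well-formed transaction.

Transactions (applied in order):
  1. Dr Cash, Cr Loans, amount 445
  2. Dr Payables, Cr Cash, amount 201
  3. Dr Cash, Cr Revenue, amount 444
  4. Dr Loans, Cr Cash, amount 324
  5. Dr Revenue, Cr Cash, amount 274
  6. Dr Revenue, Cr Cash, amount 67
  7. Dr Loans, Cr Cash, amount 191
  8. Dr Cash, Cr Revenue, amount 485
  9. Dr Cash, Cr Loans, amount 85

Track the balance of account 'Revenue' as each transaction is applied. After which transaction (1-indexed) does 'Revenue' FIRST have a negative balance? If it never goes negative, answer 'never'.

Answer: 3

Derivation:
After txn 1: Revenue=0
After txn 2: Revenue=0
After txn 3: Revenue=-444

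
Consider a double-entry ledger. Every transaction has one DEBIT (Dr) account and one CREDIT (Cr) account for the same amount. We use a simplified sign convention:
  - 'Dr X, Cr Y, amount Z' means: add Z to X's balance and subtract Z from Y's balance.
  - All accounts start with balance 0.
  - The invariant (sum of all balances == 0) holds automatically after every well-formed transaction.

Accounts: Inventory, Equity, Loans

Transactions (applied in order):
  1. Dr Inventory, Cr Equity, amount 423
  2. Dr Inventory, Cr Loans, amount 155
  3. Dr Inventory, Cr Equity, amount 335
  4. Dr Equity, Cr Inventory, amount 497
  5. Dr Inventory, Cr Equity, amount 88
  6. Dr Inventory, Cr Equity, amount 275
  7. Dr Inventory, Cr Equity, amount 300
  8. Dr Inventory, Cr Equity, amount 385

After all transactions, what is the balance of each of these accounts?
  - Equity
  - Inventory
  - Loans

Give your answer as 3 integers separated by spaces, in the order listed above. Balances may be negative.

After txn 1 (Dr Inventory, Cr Equity, amount 423): Equity=-423 Inventory=423
After txn 2 (Dr Inventory, Cr Loans, amount 155): Equity=-423 Inventory=578 Loans=-155
After txn 3 (Dr Inventory, Cr Equity, amount 335): Equity=-758 Inventory=913 Loans=-155
After txn 4 (Dr Equity, Cr Inventory, amount 497): Equity=-261 Inventory=416 Loans=-155
After txn 5 (Dr Inventory, Cr Equity, amount 88): Equity=-349 Inventory=504 Loans=-155
After txn 6 (Dr Inventory, Cr Equity, amount 275): Equity=-624 Inventory=779 Loans=-155
After txn 7 (Dr Inventory, Cr Equity, amount 300): Equity=-924 Inventory=1079 Loans=-155
After txn 8 (Dr Inventory, Cr Equity, amount 385): Equity=-1309 Inventory=1464 Loans=-155

Answer: -1309 1464 -155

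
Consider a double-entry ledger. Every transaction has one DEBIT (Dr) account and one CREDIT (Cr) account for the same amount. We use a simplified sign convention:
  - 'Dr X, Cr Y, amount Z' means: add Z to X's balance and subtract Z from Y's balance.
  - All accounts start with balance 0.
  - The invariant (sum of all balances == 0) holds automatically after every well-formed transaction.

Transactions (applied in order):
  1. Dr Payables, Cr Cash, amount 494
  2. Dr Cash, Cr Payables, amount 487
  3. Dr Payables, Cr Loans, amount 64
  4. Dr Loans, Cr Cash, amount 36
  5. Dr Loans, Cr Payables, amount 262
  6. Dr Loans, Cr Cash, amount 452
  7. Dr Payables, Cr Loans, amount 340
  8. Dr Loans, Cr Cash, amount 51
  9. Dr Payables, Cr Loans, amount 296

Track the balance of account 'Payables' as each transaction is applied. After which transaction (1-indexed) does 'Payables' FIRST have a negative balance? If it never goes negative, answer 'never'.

Answer: 5

Derivation:
After txn 1: Payables=494
After txn 2: Payables=7
After txn 3: Payables=71
After txn 4: Payables=71
After txn 5: Payables=-191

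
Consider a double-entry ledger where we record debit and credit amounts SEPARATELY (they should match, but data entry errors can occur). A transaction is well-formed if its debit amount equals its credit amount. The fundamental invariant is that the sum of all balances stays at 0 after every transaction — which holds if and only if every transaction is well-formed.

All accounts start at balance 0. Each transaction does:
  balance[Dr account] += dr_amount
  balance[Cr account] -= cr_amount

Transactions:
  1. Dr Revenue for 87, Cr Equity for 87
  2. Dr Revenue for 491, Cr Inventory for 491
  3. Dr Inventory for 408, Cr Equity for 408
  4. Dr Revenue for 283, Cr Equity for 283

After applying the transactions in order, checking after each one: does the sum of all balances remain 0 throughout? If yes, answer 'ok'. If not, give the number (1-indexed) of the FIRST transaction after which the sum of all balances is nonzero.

After txn 1: dr=87 cr=87 sum_balances=0
After txn 2: dr=491 cr=491 sum_balances=0
After txn 3: dr=408 cr=408 sum_balances=0
After txn 4: dr=283 cr=283 sum_balances=0

Answer: ok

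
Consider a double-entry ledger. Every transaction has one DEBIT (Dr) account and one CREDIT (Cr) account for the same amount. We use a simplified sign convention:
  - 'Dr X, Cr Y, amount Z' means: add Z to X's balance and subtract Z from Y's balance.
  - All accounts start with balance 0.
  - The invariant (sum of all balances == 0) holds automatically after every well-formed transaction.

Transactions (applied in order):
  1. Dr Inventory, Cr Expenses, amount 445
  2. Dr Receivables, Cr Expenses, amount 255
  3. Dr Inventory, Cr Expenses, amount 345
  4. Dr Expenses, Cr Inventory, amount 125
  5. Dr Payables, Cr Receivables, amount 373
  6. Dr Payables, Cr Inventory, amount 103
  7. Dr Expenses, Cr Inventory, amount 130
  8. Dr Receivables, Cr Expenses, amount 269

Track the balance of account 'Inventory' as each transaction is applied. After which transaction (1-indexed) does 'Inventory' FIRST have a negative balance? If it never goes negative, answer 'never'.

Answer: never

Derivation:
After txn 1: Inventory=445
After txn 2: Inventory=445
After txn 3: Inventory=790
After txn 4: Inventory=665
After txn 5: Inventory=665
After txn 6: Inventory=562
After txn 7: Inventory=432
After txn 8: Inventory=432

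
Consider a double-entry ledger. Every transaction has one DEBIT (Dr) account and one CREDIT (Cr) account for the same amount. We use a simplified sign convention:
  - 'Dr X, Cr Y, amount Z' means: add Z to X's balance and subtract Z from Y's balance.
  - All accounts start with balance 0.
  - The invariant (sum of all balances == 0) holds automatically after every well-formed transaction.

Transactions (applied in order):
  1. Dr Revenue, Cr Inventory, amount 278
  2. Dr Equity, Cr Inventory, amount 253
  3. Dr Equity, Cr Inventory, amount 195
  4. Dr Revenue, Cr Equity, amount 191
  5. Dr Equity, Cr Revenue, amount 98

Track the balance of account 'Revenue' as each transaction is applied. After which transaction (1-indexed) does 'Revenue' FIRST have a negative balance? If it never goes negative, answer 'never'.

After txn 1: Revenue=278
After txn 2: Revenue=278
After txn 3: Revenue=278
After txn 4: Revenue=469
After txn 5: Revenue=371

Answer: never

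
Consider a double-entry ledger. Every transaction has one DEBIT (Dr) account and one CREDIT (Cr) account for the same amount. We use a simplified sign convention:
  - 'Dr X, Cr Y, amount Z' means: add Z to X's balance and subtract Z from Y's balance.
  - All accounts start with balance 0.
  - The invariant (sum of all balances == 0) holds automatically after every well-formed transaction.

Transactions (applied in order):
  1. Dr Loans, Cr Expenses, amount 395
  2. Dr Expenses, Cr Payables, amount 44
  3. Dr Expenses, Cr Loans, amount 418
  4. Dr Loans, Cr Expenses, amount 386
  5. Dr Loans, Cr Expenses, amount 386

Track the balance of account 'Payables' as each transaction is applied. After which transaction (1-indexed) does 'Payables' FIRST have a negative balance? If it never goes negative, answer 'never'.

After txn 1: Payables=0
After txn 2: Payables=-44

Answer: 2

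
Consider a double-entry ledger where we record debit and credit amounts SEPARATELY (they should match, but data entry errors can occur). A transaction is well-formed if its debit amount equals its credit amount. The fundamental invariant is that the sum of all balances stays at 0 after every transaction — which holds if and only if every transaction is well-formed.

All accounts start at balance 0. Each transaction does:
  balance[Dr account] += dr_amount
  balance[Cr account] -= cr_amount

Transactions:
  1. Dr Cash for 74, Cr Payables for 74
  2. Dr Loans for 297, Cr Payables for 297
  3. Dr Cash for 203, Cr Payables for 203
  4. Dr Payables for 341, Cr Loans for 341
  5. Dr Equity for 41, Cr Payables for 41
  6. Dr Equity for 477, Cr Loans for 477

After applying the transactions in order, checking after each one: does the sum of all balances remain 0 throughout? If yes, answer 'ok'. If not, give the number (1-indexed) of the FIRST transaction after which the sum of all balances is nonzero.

After txn 1: dr=74 cr=74 sum_balances=0
After txn 2: dr=297 cr=297 sum_balances=0
After txn 3: dr=203 cr=203 sum_balances=0
After txn 4: dr=341 cr=341 sum_balances=0
After txn 5: dr=41 cr=41 sum_balances=0
After txn 6: dr=477 cr=477 sum_balances=0

Answer: ok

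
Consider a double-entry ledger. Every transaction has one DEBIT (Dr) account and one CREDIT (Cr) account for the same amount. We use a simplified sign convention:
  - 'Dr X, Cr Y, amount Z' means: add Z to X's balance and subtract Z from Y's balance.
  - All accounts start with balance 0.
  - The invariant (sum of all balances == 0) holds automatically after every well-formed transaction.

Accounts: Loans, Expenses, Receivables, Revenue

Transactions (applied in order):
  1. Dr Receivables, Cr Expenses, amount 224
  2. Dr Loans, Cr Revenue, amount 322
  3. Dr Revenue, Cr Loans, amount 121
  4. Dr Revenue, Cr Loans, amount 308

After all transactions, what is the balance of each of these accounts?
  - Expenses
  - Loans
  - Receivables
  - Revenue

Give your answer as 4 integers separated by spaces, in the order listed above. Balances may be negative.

Answer: -224 -107 224 107

Derivation:
After txn 1 (Dr Receivables, Cr Expenses, amount 224): Expenses=-224 Receivables=224
After txn 2 (Dr Loans, Cr Revenue, amount 322): Expenses=-224 Loans=322 Receivables=224 Revenue=-322
After txn 3 (Dr Revenue, Cr Loans, amount 121): Expenses=-224 Loans=201 Receivables=224 Revenue=-201
After txn 4 (Dr Revenue, Cr Loans, amount 308): Expenses=-224 Loans=-107 Receivables=224 Revenue=107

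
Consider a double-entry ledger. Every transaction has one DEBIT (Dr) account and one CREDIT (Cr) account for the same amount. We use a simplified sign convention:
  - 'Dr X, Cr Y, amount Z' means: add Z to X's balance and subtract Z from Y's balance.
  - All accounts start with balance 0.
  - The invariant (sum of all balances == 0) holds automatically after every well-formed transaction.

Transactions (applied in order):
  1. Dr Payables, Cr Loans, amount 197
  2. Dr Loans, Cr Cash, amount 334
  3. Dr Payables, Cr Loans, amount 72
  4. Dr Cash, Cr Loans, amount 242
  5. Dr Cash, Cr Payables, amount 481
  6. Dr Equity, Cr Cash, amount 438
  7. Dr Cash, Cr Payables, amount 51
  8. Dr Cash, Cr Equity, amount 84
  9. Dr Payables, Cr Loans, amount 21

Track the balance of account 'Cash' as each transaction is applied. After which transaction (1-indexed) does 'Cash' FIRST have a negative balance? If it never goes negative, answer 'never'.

Answer: 2

Derivation:
After txn 1: Cash=0
After txn 2: Cash=-334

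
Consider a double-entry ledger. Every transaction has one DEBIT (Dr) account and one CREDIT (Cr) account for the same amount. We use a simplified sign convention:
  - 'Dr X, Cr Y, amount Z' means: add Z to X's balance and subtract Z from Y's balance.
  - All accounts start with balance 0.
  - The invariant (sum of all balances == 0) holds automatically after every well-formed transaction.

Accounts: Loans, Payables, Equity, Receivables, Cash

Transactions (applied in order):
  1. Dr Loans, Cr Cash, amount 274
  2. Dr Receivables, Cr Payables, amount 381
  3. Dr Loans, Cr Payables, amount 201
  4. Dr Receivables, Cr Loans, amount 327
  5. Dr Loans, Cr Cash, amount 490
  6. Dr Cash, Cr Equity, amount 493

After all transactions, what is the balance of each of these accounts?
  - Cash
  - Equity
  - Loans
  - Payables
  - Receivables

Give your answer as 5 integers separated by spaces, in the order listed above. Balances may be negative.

Answer: -271 -493 638 -582 708

Derivation:
After txn 1 (Dr Loans, Cr Cash, amount 274): Cash=-274 Loans=274
After txn 2 (Dr Receivables, Cr Payables, amount 381): Cash=-274 Loans=274 Payables=-381 Receivables=381
After txn 3 (Dr Loans, Cr Payables, amount 201): Cash=-274 Loans=475 Payables=-582 Receivables=381
After txn 4 (Dr Receivables, Cr Loans, amount 327): Cash=-274 Loans=148 Payables=-582 Receivables=708
After txn 5 (Dr Loans, Cr Cash, amount 490): Cash=-764 Loans=638 Payables=-582 Receivables=708
After txn 6 (Dr Cash, Cr Equity, amount 493): Cash=-271 Equity=-493 Loans=638 Payables=-582 Receivables=708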